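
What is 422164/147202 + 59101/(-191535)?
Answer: 36079698169/14097167535 ≈ 2.5594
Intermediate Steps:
422164/147202 + 59101/(-191535) = 422164*(1/147202) + 59101*(-1/191535) = 211082/73601 - 59101/191535 = 36079698169/14097167535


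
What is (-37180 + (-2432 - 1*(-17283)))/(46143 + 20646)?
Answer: -2481/7421 ≈ -0.33432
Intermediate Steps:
(-37180 + (-2432 - 1*(-17283)))/(46143 + 20646) = (-37180 + (-2432 + 17283))/66789 = (-37180 + 14851)*(1/66789) = -22329*1/66789 = -2481/7421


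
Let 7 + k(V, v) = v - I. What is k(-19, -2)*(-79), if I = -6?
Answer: 237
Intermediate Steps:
k(V, v) = -1 + v (k(V, v) = -7 + (v - 1*(-6)) = -7 + (v + 6) = -7 + (6 + v) = -1 + v)
k(-19, -2)*(-79) = (-1 - 2)*(-79) = -3*(-79) = 237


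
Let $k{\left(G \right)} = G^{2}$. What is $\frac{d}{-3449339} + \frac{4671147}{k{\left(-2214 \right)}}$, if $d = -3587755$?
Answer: $\frac{11232937543271}{5635985370948} \approx 1.9931$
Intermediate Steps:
$\frac{d}{-3449339} + \frac{4671147}{k{\left(-2214 \right)}} = - \frac{3587755}{-3449339} + \frac{4671147}{\left(-2214\right)^{2}} = \left(-3587755\right) \left(- \frac{1}{3449339}\right) + \frac{4671147}{4901796} = \frac{3587755}{3449339} + 4671147 \cdot \frac{1}{4901796} = \frac{3587755}{3449339} + \frac{1557049}{1633932} = \frac{11232937543271}{5635985370948}$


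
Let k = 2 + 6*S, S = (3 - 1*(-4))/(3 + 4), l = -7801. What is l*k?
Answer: -62408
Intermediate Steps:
S = 1 (S = (3 + 4)/7 = 7*(1/7) = 1)
k = 8 (k = 2 + 6*1 = 2 + 6 = 8)
l*k = -7801*8 = -62408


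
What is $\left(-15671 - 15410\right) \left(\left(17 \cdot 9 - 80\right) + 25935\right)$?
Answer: $-808354648$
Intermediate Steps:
$\left(-15671 - 15410\right) \left(\left(17 \cdot 9 - 80\right) + 25935\right) = - 31081 \left(\left(153 - 80\right) + 25935\right) = - 31081 \left(73 + 25935\right) = \left(-31081\right) 26008 = -808354648$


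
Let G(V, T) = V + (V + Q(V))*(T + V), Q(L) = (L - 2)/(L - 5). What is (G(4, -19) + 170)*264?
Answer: 38016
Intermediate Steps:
Q(L) = (-2 + L)/(-5 + L)
G(V, T) = V + (T + V)*(V + (-2 + V)/(-5 + V)) (G(V, T) = V + (V + (-2 + V)/(-5 + V))*(T + V) = V + (T + V)*(V + (-2 + V)/(-5 + V)))
(G(4, -19) + 170)*264 = ((-19*(-2 + 4) + 4*(-2 + 4) + 4*(-5 + 4)*(1 - 19 + 4))/(-5 + 4) + 170)*264 = ((-19*2 + 4*2 + 4*(-1)*(-14))/(-1) + 170)*264 = (-(-38 + 8 + 56) + 170)*264 = (-1*26 + 170)*264 = (-26 + 170)*264 = 144*264 = 38016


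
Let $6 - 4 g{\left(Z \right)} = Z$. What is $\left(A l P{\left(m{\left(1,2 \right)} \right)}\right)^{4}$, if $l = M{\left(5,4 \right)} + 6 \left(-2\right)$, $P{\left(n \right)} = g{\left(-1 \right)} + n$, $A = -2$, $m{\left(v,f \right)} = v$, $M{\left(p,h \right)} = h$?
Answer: $3748096$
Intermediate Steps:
$g{\left(Z \right)} = \frac{3}{2} - \frac{Z}{4}$
$P{\left(n \right)} = \frac{7}{4} + n$ ($P{\left(n \right)} = \left(\frac{3}{2} - - \frac{1}{4}\right) + n = \left(\frac{3}{2} + \frac{1}{4}\right) + n = \frac{7}{4} + n$)
$l = -8$ ($l = 4 + 6 \left(-2\right) = 4 - 12 = -8$)
$\left(A l P{\left(m{\left(1,2 \right)} \right)}\right)^{4} = \left(\left(-2\right) \left(-8\right) \left(\frac{7}{4} + 1\right)\right)^{4} = \left(16 \cdot \frac{11}{4}\right)^{4} = 44^{4} = 3748096$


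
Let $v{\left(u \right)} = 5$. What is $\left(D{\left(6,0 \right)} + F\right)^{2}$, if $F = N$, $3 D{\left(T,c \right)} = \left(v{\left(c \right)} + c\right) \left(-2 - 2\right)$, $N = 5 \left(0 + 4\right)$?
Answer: $\frac{1600}{9} \approx 177.78$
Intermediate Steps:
$N = 20$ ($N = 5 \cdot 4 = 20$)
$D{\left(T,c \right)} = - \frac{20}{3} - \frac{4 c}{3}$ ($D{\left(T,c \right)} = \frac{\left(5 + c\right) \left(-2 - 2\right)}{3} = \frac{\left(5 + c\right) \left(-4\right)}{3} = \frac{-20 - 4 c}{3} = - \frac{20}{3} - \frac{4 c}{3}$)
$F = 20$
$\left(D{\left(6,0 \right)} + F\right)^{2} = \left(\left(- \frac{20}{3} - 0\right) + 20\right)^{2} = \left(\left(- \frac{20}{3} + 0\right) + 20\right)^{2} = \left(- \frac{20}{3} + 20\right)^{2} = \left(\frac{40}{3}\right)^{2} = \frac{1600}{9}$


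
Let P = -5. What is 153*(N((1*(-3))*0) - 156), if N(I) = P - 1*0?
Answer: -24633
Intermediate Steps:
N(I) = -5 (N(I) = -5 - 1*0 = -5 + 0 = -5)
153*(N((1*(-3))*0) - 156) = 153*(-5 - 156) = 153*(-161) = -24633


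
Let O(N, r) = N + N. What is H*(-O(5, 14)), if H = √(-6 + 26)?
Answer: -20*√5 ≈ -44.721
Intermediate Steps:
H = 2*√5 (H = √20 = 2*√5 ≈ 4.4721)
O(N, r) = 2*N
H*(-O(5, 14)) = (2*√5)*(-2*5) = (2*√5)*(-1*10) = (2*√5)*(-10) = -20*√5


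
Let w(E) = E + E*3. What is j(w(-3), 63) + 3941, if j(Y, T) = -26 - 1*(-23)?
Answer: 3938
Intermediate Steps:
w(E) = 4*E (w(E) = E + 3*E = 4*E)
j(Y, T) = -3 (j(Y, T) = -26 + 23 = -3)
j(w(-3), 63) + 3941 = -3 + 3941 = 3938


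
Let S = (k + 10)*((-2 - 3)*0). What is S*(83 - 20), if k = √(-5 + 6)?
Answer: 0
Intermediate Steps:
k = 1 (k = √1 = 1)
S = 0 (S = (1 + 10)*((-2 - 3)*0) = 11*(-5*0) = 11*0 = 0)
S*(83 - 20) = 0*(83 - 20) = 0*63 = 0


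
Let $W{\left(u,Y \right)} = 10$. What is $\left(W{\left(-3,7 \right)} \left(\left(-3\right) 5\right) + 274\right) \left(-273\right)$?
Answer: $-33852$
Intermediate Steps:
$\left(W{\left(-3,7 \right)} \left(\left(-3\right) 5\right) + 274\right) \left(-273\right) = \left(10 \left(\left(-3\right) 5\right) + 274\right) \left(-273\right) = \left(10 \left(-15\right) + 274\right) \left(-273\right) = \left(-150 + 274\right) \left(-273\right) = 124 \left(-273\right) = -33852$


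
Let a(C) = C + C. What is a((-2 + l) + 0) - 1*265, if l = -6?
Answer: -281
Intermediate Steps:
a(C) = 2*C
a((-2 + l) + 0) - 1*265 = 2*((-2 - 6) + 0) - 1*265 = 2*(-8 + 0) - 265 = 2*(-8) - 265 = -16 - 265 = -281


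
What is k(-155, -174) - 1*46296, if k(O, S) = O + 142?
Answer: -46309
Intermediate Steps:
k(O, S) = 142 + O
k(-155, -174) - 1*46296 = (142 - 155) - 1*46296 = -13 - 46296 = -46309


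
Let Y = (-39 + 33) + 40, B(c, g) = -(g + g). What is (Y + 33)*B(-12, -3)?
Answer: 402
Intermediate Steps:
B(c, g) = -2*g
Y = 34 (Y = -6 + 40 = 34)
(Y + 33)*B(-12, -3) = (34 + 33)*(-2*(-3)) = 67*6 = 402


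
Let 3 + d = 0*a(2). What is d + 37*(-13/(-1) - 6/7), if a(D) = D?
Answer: 3124/7 ≈ 446.29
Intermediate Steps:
d = -3 (d = -3 + 0*2 = -3 + 0 = -3)
d + 37*(-13/(-1) - 6/7) = -3 + 37*(-13/(-1) - 6/7) = -3 + 37*(-13*(-1) - 6*⅐) = -3 + 37*(13 - 6/7) = -3 + 37*(85/7) = -3 + 3145/7 = 3124/7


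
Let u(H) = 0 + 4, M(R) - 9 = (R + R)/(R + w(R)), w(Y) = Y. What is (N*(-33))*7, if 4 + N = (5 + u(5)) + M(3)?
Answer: -3465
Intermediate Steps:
M(R) = 10 (M(R) = 9 + (R + R)/(R + R) = 9 + (2*R)/((2*R)) = 9 + (2*R)*(1/(2*R)) = 9 + 1 = 10)
u(H) = 4
N = 15 (N = -4 + ((5 + 4) + 10) = -4 + (9 + 10) = -4 + 19 = 15)
(N*(-33))*7 = (15*(-33))*7 = -495*7 = -3465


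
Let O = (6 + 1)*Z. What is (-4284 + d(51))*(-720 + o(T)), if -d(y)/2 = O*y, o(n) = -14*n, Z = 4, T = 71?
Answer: 12237960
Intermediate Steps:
O = 28 (O = (6 + 1)*4 = 7*4 = 28)
d(y) = -56*y
(-4284 + d(51))*(-720 + o(T)) = (-4284 - 56*51)*(-720 - 14*71) = (-4284 - 2856)*(-720 - 994) = -7140*(-1714) = 12237960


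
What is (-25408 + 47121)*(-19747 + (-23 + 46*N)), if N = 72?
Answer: -357352554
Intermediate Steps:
(-25408 + 47121)*(-19747 + (-23 + 46*N)) = (-25408 + 47121)*(-19747 + (-23 + 46*72)) = 21713*(-19747 + (-23 + 3312)) = 21713*(-19747 + 3289) = 21713*(-16458) = -357352554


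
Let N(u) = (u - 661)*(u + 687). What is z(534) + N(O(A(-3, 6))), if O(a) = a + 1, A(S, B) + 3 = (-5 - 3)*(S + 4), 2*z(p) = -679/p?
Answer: -485157835/1068 ≈ -4.5427e+5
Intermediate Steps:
z(p) = -679/(2*p) (z(p) = (-679/p)/2 = -679/(2*p))
A(S, B) = -35 - 8*S (A(S, B) = -3 + (-5 - 3)*(S + 4) = -3 - 8*(4 + S) = -3 + (-32 - 8*S) = -35 - 8*S)
O(a) = 1 + a
N(u) = (-661 + u)*(687 + u)
z(534) + N(O(A(-3, 6))) = -679/2/534 + (-454107 + (1 + (-35 - 8*(-3)))² + 26*(1 + (-35 - 8*(-3)))) = -679/2*1/534 + (-454107 + (1 + (-35 + 24))² + 26*(1 + (-35 + 24))) = -679/1068 + (-454107 + (1 - 11)² + 26*(1 - 11)) = -679/1068 + (-454107 + (-10)² + 26*(-10)) = -679/1068 + (-454107 + 100 - 260) = -679/1068 - 454267 = -485157835/1068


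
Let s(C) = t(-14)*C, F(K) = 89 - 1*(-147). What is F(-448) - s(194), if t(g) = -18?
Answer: 3728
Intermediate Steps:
F(K) = 236 (F(K) = 89 + 147 = 236)
s(C) = -18*C
F(-448) - s(194) = 236 - (-18)*194 = 236 - 1*(-3492) = 236 + 3492 = 3728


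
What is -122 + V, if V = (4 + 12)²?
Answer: 134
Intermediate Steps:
V = 256 (V = 16² = 256)
-122 + V = -122 + 256 = 134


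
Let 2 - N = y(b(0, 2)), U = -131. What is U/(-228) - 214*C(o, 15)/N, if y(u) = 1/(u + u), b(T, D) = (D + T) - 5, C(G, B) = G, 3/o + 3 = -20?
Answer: 917425/68172 ≈ 13.458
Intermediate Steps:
o = -3/23 (o = 3/(-3 - 20) = 3/(-23) = 3*(-1/23) = -3/23 ≈ -0.13043)
b(T, D) = -5 + D + T
y(u) = 1/(2*u)
N = 13/6 (N = 2 - 1/(2*(-5 + 2 + 0)) = 2 - 1/(2*(-3)) = 2 - (-1)/(2*3) = 2 - 1*(-⅙) = 2 + ⅙ = 13/6 ≈ 2.1667)
U/(-228) - 214*C(o, 15)/N = -131/(-228) - 214/(13/(6*(-3/23))) = -131*(-1/228) - 214/((13/6)*(-23/3)) = 131/228 - 214/(-299/18) = 131/228 - 214*(-18/299) = 131/228 + 3852/299 = 917425/68172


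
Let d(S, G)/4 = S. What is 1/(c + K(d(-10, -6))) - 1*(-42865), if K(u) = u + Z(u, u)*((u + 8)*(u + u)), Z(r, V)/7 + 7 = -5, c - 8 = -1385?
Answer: 9278429304/216457 ≈ 42865.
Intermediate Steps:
c = -1377 (c = 8 - 1385 = -1377)
Z(r, V) = -84 (Z(r, V) = -49 + 7*(-5) = -49 - 35 = -84)
d(S, G) = 4*S
K(u) = u - 168*u*(8 + u) (K(u) = u - 84*(u + 8)*(u + u) = u - 84*(8 + u)*2*u = u - 168*u*(8 + u))
1/(c + K(d(-10, -6))) - 1*(-42865) = 1/(-1377 + (4*(-10))*(-1343 - 672*(-10))) - 1*(-42865) = 1/(-1377 - 40*(-1343 - 168*(-40))) + 42865 = 1/(-1377 - 40*(-1343 + 6720)) + 42865 = 1/(-1377 - 40*5377) + 42865 = 1/(-1377 - 215080) + 42865 = 1/(-216457) + 42865 = -1/216457 + 42865 = 9278429304/216457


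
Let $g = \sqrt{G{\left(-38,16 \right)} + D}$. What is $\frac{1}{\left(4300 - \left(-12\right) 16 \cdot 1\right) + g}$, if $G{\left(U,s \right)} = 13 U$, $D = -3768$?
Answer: $\frac{2246}{10091163} - \frac{i \sqrt{4262}}{20182326} \approx 0.00022257 - 3.2347 \cdot 10^{-6} i$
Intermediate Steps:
$g = i \sqrt{4262}$ ($g = \sqrt{13 \left(-38\right) - 3768} = \sqrt{-494 - 3768} = \sqrt{-4262} = i \sqrt{4262} \approx 65.284 i$)
$\frac{1}{\left(4300 - \left(-12\right) 16 \cdot 1\right) + g} = \frac{1}{\left(4300 - \left(-12\right) 16 \cdot 1\right) + i \sqrt{4262}} = \frac{1}{\left(4300 - \left(-192\right) 1\right) + i \sqrt{4262}} = \frac{1}{\left(4300 - -192\right) + i \sqrt{4262}} = \frac{1}{\left(4300 + 192\right) + i \sqrt{4262}} = \frac{1}{4492 + i \sqrt{4262}}$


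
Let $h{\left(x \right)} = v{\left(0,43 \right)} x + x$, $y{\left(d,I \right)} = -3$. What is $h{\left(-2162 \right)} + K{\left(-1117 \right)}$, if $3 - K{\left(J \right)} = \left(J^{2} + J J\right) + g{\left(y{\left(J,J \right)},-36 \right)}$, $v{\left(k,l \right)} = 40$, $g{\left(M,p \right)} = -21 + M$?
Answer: $-2583993$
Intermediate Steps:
$h{\left(x \right)} = 41 x$ ($h{\left(x \right)} = 40 x + x = 41 x$)
$K{\left(J \right)} = 27 - 2 J^{2}$ ($K{\left(J \right)} = 3 - \left(\left(J^{2} + J J\right) - 24\right) = 3 - \left(\left(J^{2} + J^{2}\right) - 24\right) = 3 - \left(2 J^{2} - 24\right) = 3 - \left(-24 + 2 J^{2}\right) = 27 - 2 J^{2}$)
$h{\left(-2162 \right)} + K{\left(-1117 \right)} = 41 \left(-2162\right) + \left(27 - 2 \left(-1117\right)^{2}\right) = -88642 + \left(27 - 2495378\right) = -88642 - 2495351 = -2583993$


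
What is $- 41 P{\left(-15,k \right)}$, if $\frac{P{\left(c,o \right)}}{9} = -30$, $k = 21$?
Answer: $11070$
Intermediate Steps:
$P{\left(c,o \right)} = -270$ ($P{\left(c,o \right)} = 9 \left(-30\right) = -270$)
$- 41 P{\left(-15,k \right)} = \left(-41\right) \left(-270\right) = 11070$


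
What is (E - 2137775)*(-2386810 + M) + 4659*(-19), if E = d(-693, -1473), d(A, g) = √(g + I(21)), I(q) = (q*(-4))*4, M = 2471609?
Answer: -181281270746 + 254397*I*√201 ≈ -1.8128e+11 + 3.6067e+6*I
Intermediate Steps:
I(q) = -16*q (I(q) = -4*q*4 = -16*q)
d(A, g) = √(-336 + g) (d(A, g) = √(g - 16*21) = √(g - 336) = √(-336 + g))
E = 3*I*√201 (E = √(-336 - 1473) = √(-1809) = 3*I*√201 ≈ 42.532*I)
(E - 2137775)*(-2386810 + M) + 4659*(-19) = (3*I*√201 - 2137775)*(-2386810 + 2471609) + 4659*(-19) = (-2137775 + 3*I*√201)*84799 - 88521 = (-181281182225 + 254397*I*√201) - 88521 = -181281270746 + 254397*I*√201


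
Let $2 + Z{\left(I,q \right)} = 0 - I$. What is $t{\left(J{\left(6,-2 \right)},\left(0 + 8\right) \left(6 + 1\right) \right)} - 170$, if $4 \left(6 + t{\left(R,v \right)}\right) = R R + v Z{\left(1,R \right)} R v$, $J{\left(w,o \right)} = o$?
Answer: $4529$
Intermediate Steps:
$Z{\left(I,q \right)} = -2 - I$ ($Z{\left(I,q \right)} = -2 + \left(0 - I\right) = -2 - I$)
$t{\left(R,v \right)} = -6 + \frac{R^{2}}{4} - \frac{3 R v^{2}}{4}$ ($t{\left(R,v \right)} = -6 + \frac{R R + v \left(-2 - 1\right) R v}{4} = -6 + \frac{R^{2} + v \left(-2 - 1\right) R v}{4} = -6 + \frac{R^{2} + v \left(-3\right) R v}{4} = -6 + \frac{R^{2} + - 3 v R v}{4} = -6 + \frac{R^{2} + - 3 R v v}{4} = -6 + \frac{R^{2} - 3 R v^{2}}{4} = -6 + \left(\frac{R^{2}}{4} - \frac{3 R v^{2}}{4}\right) = -6 + \frac{R^{2}}{4} - \frac{3 R v^{2}}{4}$)
$t{\left(J{\left(6,-2 \right)},\left(0 + 8\right) \left(6 + 1\right) \right)} - 170 = \left(-6 + \frac{\left(-2\right)^{2}}{4} - - \frac{3 \left(\left(0 + 8\right) \left(6 + 1\right)\right)^{2}}{2}\right) - 170 = \left(-6 + \frac{1}{4} \cdot 4 - - \frac{3 \left(8 \cdot 7\right)^{2}}{2}\right) - 170 = \left(-6 + 1 - - \frac{3 \cdot 56^{2}}{2}\right) - 170 = \left(-6 + 1 - \left(- \frac{3}{2}\right) 3136\right) - 170 = \left(-6 + 1 + 4704\right) - 170 = 4699 - 170 = 4529$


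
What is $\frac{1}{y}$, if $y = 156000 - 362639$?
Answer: $- \frac{1}{206639} \approx -4.8394 \cdot 10^{-6}$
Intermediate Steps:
$y = -206639$
$\frac{1}{y} = \frac{1}{-206639} = - \frac{1}{206639}$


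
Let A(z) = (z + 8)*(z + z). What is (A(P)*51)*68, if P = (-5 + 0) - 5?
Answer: 138720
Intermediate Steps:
P = -10 (P = -5 - 5 = -10)
A(z) = 2*z*(8 + z) (A(z) = (8 + z)*(2*z) = 2*z*(8 + z))
(A(P)*51)*68 = ((2*(-10)*(8 - 10))*51)*68 = ((2*(-10)*(-2))*51)*68 = (40*51)*68 = 2040*68 = 138720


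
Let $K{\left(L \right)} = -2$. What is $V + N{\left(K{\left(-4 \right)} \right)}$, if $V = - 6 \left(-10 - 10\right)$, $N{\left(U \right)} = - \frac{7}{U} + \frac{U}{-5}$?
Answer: $\frac{1239}{10} \approx 123.9$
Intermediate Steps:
$N{\left(U \right)} = - \frac{7}{U} - \frac{U}{5}$ ($N{\left(U \right)} = - \frac{7}{U} + U \left(- \frac{1}{5}\right) = - \frac{7}{U} - \frac{U}{5}$)
$V = 120$ ($V = \left(-6\right) \left(-20\right) = 120$)
$V + N{\left(K{\left(-4 \right)} \right)} = 120 - \left(- \frac{2}{5} + \frac{7}{-2}\right) = 120 + \left(\left(-7\right) \left(- \frac{1}{2}\right) + \frac{2}{5}\right) = 120 + \left(\frac{7}{2} + \frac{2}{5}\right) = 120 + \frac{39}{10} = \frac{1239}{10}$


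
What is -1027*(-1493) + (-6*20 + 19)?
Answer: 1533210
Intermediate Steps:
-1027*(-1493) + (-6*20 + 19) = 1533311 + (-120 + 19) = 1533311 - 101 = 1533210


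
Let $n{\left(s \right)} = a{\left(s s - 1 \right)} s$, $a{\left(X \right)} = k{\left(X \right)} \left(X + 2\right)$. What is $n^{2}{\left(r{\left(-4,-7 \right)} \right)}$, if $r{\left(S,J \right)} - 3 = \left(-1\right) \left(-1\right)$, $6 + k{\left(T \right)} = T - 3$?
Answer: $166464$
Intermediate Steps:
$k{\left(T \right)} = -9 + T$ ($k{\left(T \right)} = -6 + \left(T - 3\right) = -6 + \left(-3 + T\right) = -9 + T$)
$r{\left(S,J \right)} = 4$ ($r{\left(S,J \right)} = 3 - -1 = 3 + 1 = 4$)
$a{\left(X \right)} = \left(-9 + X\right) \left(2 + X\right)$ ($a{\left(X \right)} = \left(-9 + X\right) \left(X + 2\right) = \left(-9 + X\right) \left(2 + X\right)$)
$n{\left(s \right)} = s \left(1 + s^{2}\right) \left(-10 + s^{2}\right)$ ($n{\left(s \right)} = \left(-9 + \left(s s - 1\right)\right) \left(2 + \left(s s - 1\right)\right) s = \left(-9 + \left(s^{2} - 1\right)\right) \left(2 + \left(s^{2} - 1\right)\right) s = \left(-9 + \left(-1 + s^{2}\right)\right) \left(2 + \left(-1 + s^{2}\right)\right) s = \left(-10 + s^{2}\right) \left(1 + s^{2}\right) s = \left(1 + s^{2}\right) \left(-10 + s^{2}\right) s = s \left(1 + s^{2}\right) \left(-10 + s^{2}\right)$)
$n^{2}{\left(r{\left(-4,-7 \right)} \right)} = \left(4 \left(1 + 4^{2}\right) \left(-10 + 4^{2}\right)\right)^{2} = \left(4 \left(1 + 16\right) \left(-10 + 16\right)\right)^{2} = \left(4 \cdot 17 \cdot 6\right)^{2} = 408^{2} = 166464$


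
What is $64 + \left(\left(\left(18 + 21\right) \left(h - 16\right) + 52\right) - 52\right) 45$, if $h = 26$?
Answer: $17614$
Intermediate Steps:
$64 + \left(\left(\left(18 + 21\right) \left(h - 16\right) + 52\right) - 52\right) 45 = 64 + \left(\left(\left(18 + 21\right) \left(26 - 16\right) + 52\right) - 52\right) 45 = 64 + \left(\left(39 \cdot 10 + 52\right) - 52\right) 45 = 64 + \left(\left(390 + 52\right) - 52\right) 45 = 64 + \left(442 - 52\right) 45 = 64 + 390 \cdot 45 = 64 + 17550 = 17614$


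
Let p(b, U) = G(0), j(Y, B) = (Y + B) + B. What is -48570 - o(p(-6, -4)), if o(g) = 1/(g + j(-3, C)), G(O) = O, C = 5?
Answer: -339991/7 ≈ -48570.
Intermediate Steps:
j(Y, B) = Y + 2*B (j(Y, B) = (B + Y) + B = Y + 2*B)
p(b, U) = 0
o(g) = 1/(7 + g) (o(g) = 1/(g + (-3 + 2*5)) = 1/(g + (-3 + 10)) = 1/(g + 7) = 1/(7 + g))
-48570 - o(p(-6, -4)) = -48570 - 1/(7 + 0) = -48570 - 1/7 = -48570 - 1*⅐ = -48570 - ⅐ = -339991/7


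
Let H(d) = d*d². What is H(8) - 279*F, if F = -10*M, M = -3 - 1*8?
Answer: -30178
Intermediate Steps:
H(d) = d³
M = -11 (M = -3 - 8 = -11)
F = 110 (F = -10*(-11) = 110)
H(8) - 279*F = 8³ - 279*110 = 512 - 30690 = -30178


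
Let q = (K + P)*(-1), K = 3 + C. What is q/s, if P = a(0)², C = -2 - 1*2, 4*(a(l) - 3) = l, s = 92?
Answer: -2/23 ≈ -0.086957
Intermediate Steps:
a(l) = 3 + l/4
C = -4 (C = -2 - 2 = -4)
P = 9 (P = (3 + (¼)*0)² = (3 + 0)² = 3² = 9)
K = -1 (K = 3 - 4 = -1)
q = -8 (q = (-1 + 9)*(-1) = 8*(-1) = -8)
q/s = -8/92 = -8*1/92 = -2/23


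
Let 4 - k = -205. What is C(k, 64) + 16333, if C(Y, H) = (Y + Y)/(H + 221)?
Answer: 245017/15 ≈ 16334.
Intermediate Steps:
k = 209 (k = 4 - 1*(-205) = 4 + 205 = 209)
C(Y, H) = 2*Y/(221 + H) (C(Y, H) = (2*Y)/(221 + H) = 2*Y/(221 + H))
C(k, 64) + 16333 = 2*209/(221 + 64) + 16333 = 2*209/285 + 16333 = 2*209*(1/285) + 16333 = 22/15 + 16333 = 245017/15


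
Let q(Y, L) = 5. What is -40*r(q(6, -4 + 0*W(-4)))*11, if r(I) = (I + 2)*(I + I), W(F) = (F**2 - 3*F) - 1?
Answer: -30800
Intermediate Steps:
W(F) = -1 + F**2 - 3*F
r(I) = 2*I*(2 + I) (r(I) = (2 + I)*(2*I) = 2*I*(2 + I))
-40*r(q(6, -4 + 0*W(-4)))*11 = -80*5*(2 + 5)*11 = -80*5*7*11 = -40*70*11 = -2800*11 = -30800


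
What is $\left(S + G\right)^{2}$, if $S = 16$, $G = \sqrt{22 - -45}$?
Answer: $\left(16 + \sqrt{67}\right)^{2} \approx 584.93$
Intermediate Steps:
$G = \sqrt{67}$ ($G = \sqrt{22 + 45} = \sqrt{67} \approx 8.1853$)
$\left(S + G\right)^{2} = \left(16 + \sqrt{67}\right)^{2}$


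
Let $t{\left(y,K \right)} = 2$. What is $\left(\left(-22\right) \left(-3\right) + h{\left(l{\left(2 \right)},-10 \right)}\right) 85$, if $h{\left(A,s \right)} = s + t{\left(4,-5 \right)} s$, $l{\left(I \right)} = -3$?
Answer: $3060$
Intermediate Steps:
$h{\left(A,s \right)} = 3 s$ ($h{\left(A,s \right)} = s + 2 s = 3 s$)
$\left(\left(-22\right) \left(-3\right) + h{\left(l{\left(2 \right)},-10 \right)}\right) 85 = \left(\left(-22\right) \left(-3\right) + 3 \left(-10\right)\right) 85 = \left(66 - 30\right) 85 = 36 \cdot 85 = 3060$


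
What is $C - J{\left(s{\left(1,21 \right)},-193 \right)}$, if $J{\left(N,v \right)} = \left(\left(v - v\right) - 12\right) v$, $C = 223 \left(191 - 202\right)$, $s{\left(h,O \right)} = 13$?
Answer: $-4769$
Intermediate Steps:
$C = -2453$ ($C = 223 \left(-11\right) = -2453$)
$J{\left(N,v \right)} = - 12 v$ ($J{\left(N,v \right)} = \left(0 - 12\right) v = - 12 v$)
$C - J{\left(s{\left(1,21 \right)},-193 \right)} = -2453 - \left(-12\right) \left(-193\right) = -2453 - 2316 = -4769$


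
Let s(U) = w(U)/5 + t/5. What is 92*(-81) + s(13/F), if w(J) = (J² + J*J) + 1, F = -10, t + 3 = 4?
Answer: -1862731/250 ≈ -7450.9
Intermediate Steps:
t = 1 (t = -3 + 4 = 1)
w(J) = 1 + 2*J² (w(J) = (J² + J²) + 1 = 2*J² + 1 = 1 + 2*J²)
s(U) = ⅖ + 2*U²/5 (s(U) = (1 + 2*U²)/5 + 1/5 = (1 + 2*U²)*(⅕) + 1*(⅕) = (⅕ + 2*U²/5) + ⅕ = ⅖ + 2*U²/5)
92*(-81) + s(13/F) = 92*(-81) + (⅖ + 2*(13/(-10))²/5) = -7452 + (⅖ + 2*(13*(-⅒))²/5) = -7452 + (⅖ + 2*(-13/10)²/5) = -7452 + (⅖ + (⅖)*(169/100)) = -7452 + (⅖ + 169/250) = -7452 + 269/250 = -1862731/250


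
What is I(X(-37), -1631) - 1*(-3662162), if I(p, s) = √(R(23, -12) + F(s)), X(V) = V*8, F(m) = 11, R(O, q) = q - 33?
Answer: 3662162 + I*√34 ≈ 3.6622e+6 + 5.831*I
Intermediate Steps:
R(O, q) = -33 + q
X(V) = 8*V
I(p, s) = I*√34 (I(p, s) = √((-33 - 12) + 11) = √(-45 + 11) = √(-34) = I*√34)
I(X(-37), -1631) - 1*(-3662162) = I*√34 - 1*(-3662162) = I*√34 + 3662162 = 3662162 + I*√34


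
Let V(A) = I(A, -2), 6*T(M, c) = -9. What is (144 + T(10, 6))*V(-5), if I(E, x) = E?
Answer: -1425/2 ≈ -712.50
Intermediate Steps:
T(M, c) = -3/2 (T(M, c) = (⅙)*(-9) = -3/2)
V(A) = A
(144 + T(10, 6))*V(-5) = (144 - 3/2)*(-5) = (285/2)*(-5) = -1425/2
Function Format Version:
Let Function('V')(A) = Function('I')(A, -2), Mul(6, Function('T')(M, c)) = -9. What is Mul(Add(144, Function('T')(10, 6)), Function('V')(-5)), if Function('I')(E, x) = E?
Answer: Rational(-1425, 2) ≈ -712.50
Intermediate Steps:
Function('T')(M, c) = Rational(-3, 2) (Function('T')(M, c) = Mul(Rational(1, 6), -9) = Rational(-3, 2))
Function('V')(A) = A
Mul(Add(144, Function('T')(10, 6)), Function('V')(-5)) = Mul(Add(144, Rational(-3, 2)), -5) = Mul(Rational(285, 2), -5) = Rational(-1425, 2)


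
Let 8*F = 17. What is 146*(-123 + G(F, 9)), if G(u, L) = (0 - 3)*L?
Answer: -21900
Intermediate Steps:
F = 17/8 (F = (⅛)*17 = 17/8 ≈ 2.1250)
G(u, L) = -3*L
146*(-123 + G(F, 9)) = 146*(-123 - 3*9) = 146*(-123 - 27) = 146*(-150) = -21900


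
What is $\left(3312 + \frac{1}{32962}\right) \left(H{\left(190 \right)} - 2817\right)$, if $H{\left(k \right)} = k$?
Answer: $- \frac{286789970915}{32962} \approx -8.7006 \cdot 10^{6}$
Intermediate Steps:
$\left(3312 + \frac{1}{32962}\right) \left(H{\left(190 \right)} - 2817\right) = \left(3312 + \frac{1}{32962}\right) \left(190 - 2817\right) = \left(3312 + \frac{1}{32962}\right) \left(-2627\right) = \frac{109170145}{32962} \left(-2627\right) = - \frac{286789970915}{32962}$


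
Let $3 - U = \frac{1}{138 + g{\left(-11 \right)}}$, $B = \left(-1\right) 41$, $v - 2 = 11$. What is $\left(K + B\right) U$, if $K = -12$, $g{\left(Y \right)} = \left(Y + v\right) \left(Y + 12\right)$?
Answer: $- \frac{22207}{140} \approx -158.62$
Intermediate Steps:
$v = 13$ ($v = 2 + 11 = 13$)
$B = -41$
$g{\left(Y \right)} = \left(12 + Y\right) \left(13 + Y\right)$ ($g{\left(Y \right)} = \left(Y + 13\right) \left(Y + 12\right) = \left(13 + Y\right) \left(12 + Y\right) = \left(12 + Y\right) \left(13 + Y\right)$)
$U = \frac{419}{140}$ ($U = 3 - \frac{1}{138 + \left(156 + \left(-11\right)^{2} + 25 \left(-11\right)\right)} = 3 - \frac{1}{138 + \left(156 + 121 - 275\right)} = 3 - \frac{1}{138 + 2} = 3 - \frac{1}{140} = \frac{419}{140} \approx 2.9929$)
$\left(K + B\right) U = \left(-12 - 41\right) \frac{419}{140} = \left(-53\right) \frac{419}{140} = - \frac{22207}{140}$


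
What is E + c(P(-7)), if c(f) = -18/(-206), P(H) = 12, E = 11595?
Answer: 1194294/103 ≈ 11595.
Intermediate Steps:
c(f) = 9/103 (c(f) = -18*(-1/206) = 9/103)
E + c(P(-7)) = 11595 + 9/103 = 1194294/103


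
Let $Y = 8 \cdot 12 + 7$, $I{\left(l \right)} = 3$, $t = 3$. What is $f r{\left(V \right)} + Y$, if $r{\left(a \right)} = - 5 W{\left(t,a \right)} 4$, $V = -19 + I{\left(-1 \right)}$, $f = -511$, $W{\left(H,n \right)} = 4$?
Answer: $40983$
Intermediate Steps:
$Y = 103$ ($Y = 96 + 7 = 103$)
$V = -16$ ($V = -19 + 3 = -16$)
$r{\left(a \right)} = -80$ ($r{\left(a \right)} = \left(-5\right) 4 \cdot 4 = \left(-20\right) 4 = -80$)
$f r{\left(V \right)} + Y = \left(-511\right) \left(-80\right) + 103 = 40880 + 103 = 40983$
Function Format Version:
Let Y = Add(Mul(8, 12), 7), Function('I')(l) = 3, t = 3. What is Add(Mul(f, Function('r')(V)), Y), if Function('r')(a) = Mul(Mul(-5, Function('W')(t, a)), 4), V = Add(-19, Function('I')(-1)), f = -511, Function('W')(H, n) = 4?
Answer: 40983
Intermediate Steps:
Y = 103 (Y = Add(96, 7) = 103)
V = -16 (V = Add(-19, 3) = -16)
Function('r')(a) = -80 (Function('r')(a) = Mul(Mul(-5, 4), 4) = Mul(-20, 4) = -80)
Add(Mul(f, Function('r')(V)), Y) = Add(Mul(-511, -80), 103) = Add(40880, 103) = 40983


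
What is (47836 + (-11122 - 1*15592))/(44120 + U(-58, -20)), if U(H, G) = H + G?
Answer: 10561/22021 ≈ 0.47959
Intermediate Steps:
U(H, G) = G + H
(47836 + (-11122 - 1*15592))/(44120 + U(-58, -20)) = (47836 + (-11122 - 1*15592))/(44120 + (-20 - 58)) = (47836 + (-11122 - 15592))/(44120 - 78) = (47836 - 26714)/44042 = 21122*(1/44042) = 10561/22021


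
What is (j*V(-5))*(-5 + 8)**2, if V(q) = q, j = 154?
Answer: -6930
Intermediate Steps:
(j*V(-5))*(-5 + 8)**2 = (154*(-5))*(-5 + 8)**2 = -770*3**2 = -770*9 = -6930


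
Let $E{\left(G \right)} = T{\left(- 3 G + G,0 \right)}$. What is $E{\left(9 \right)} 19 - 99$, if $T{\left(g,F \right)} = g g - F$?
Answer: $6057$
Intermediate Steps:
$T{\left(g,F \right)} = g^{2} - F$
$E{\left(G \right)} = 4 G^{2}$ ($E{\left(G \right)} = \left(- 3 G + G\right)^{2} - 0 = \left(- 2 G\right)^{2} + 0 = 4 G^{2} + 0 = 4 G^{2}$)
$E{\left(9 \right)} 19 - 99 = 4 \cdot 9^{2} \cdot 19 - 99 = 4 \cdot 81 \cdot 19 - 99 = 324 \cdot 19 - 99 = 6156 - 99 = 6057$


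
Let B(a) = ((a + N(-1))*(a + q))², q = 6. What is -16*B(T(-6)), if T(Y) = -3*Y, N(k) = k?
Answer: -2663424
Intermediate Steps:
B(a) = (-1 + a)²*(6 + a)² (B(a) = ((a - 1)*(a + 6))² = ((-1 + a)*(6 + a))² = (-1 + a)²*(6 + a)²)
-16*B(T(-6)) = -16*(-1 - 3*(-6))²*(6 - 3*(-6))² = -16*(-1 + 18)²*(6 + 18)² = -16*17²*24² = -4624*576 = -16*166464 = -2663424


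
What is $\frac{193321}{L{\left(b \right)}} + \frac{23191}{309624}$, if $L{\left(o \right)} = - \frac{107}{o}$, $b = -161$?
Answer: $\frac{1376707244483}{4732824} \approx 2.9089 \cdot 10^{5}$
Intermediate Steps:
$\frac{193321}{L{\left(b \right)}} + \frac{23191}{309624} = \frac{193321}{\left(-107\right) \frac{1}{-161}} + \frac{23191}{309624} = \frac{193321}{\left(-107\right) \left(- \frac{1}{161}\right)} + 23191 \cdot \frac{1}{309624} = \frac{193321}{\frac{107}{161}} + \frac{3313}{44232} = 193321 \cdot \frac{161}{107} + \frac{3313}{44232} = \frac{31124681}{107} + \frac{3313}{44232} = \frac{1376707244483}{4732824}$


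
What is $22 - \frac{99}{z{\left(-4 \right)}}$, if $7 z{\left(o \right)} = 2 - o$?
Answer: $- \frac{187}{2} \approx -93.5$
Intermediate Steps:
$z{\left(o \right)} = \frac{2}{7} - \frac{o}{7}$ ($z{\left(o \right)} = \frac{2 - o}{7} = \frac{2}{7} - \frac{o}{7}$)
$22 - \frac{99}{z{\left(-4 \right)}} = 22 - \frac{99}{\frac{2}{7} - - \frac{4}{7}} = 22 - \frac{99}{\frac{2}{7} + \frac{4}{7}} = 22 - \frac{99}{\frac{6}{7}} = 22 - \frac{231}{2} = - \frac{187}{2}$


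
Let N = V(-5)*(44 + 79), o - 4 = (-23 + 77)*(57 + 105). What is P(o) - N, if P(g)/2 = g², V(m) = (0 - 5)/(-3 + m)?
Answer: 1225559449/8 ≈ 1.5320e+8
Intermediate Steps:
V(m) = -5/(-3 + m)
o = 8752 (o = 4 + (-23 + 77)*(57 + 105) = 4 + 54*162 = 4 + 8748 = 8752)
P(g) = 2*g²
N = 615/8 (N = (-5/(-3 - 5))*(44 + 79) = -5/(-8)*123 = -5*(-⅛)*123 = (5/8)*123 = 615/8 ≈ 76.875)
P(o) - N = 2*8752² - 1*615/8 = 2*76597504 - 615/8 = 153195008 - 615/8 = 1225559449/8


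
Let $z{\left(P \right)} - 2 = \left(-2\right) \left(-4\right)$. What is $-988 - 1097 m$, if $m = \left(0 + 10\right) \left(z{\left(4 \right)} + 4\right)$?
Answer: $-154568$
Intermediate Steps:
$z{\left(P \right)} = 10$ ($z{\left(P \right)} = 2 - -8 = 2 + 8 = 10$)
$m = 140$ ($m = \left(0 + 10\right) \left(10 + 4\right) = 10 \cdot 14 = 140$)
$-988 - 1097 m = -988 - 153580 = -154568$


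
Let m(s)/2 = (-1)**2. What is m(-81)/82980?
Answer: 1/41490 ≈ 2.4102e-5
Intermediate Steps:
m(s) = 2 (m(s) = 2*(-1)**2 = 2*1 = 2)
m(-81)/82980 = 2/82980 = 2*(1/82980) = 1/41490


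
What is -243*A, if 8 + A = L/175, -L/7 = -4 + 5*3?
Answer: 51273/25 ≈ 2050.9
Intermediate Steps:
L = -77 (L = -7*(-4 + 5*3) = -7*(-4 + 15) = -7*11 = -77)
A = -211/25 (A = -8 - 77/175 = -8 - 77*1/175 = -8 - 11/25 = -211/25 ≈ -8.4400)
-243*A = -243*(-211/25) = 51273/25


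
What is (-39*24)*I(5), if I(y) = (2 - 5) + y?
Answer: -1872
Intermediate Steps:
I(y) = -3 + y
(-39*24)*I(5) = (-39*24)*(-3 + 5) = -936*2 = -1872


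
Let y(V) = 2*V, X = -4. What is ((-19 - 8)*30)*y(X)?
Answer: 6480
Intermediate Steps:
((-19 - 8)*30)*y(X) = ((-19 - 8)*30)*(2*(-4)) = -27*30*(-8) = -810*(-8) = 6480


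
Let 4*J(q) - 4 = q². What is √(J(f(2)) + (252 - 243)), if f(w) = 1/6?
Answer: √1441/12 ≈ 3.1634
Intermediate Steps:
f(w) = ⅙
J(q) = 1 + q²/4
√(J(f(2)) + (252 - 243)) = √((1 + (⅙)²/4) + (252 - 243)) = √((1 + (¼)*(1/36)) + 9) = √((1 + 1/144) + 9) = √(145/144 + 9) = √(1441/144) = √1441/12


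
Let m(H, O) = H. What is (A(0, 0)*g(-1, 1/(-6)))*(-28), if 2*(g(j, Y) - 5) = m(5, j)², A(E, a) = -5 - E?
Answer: 2450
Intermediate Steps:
g(j, Y) = 35/2 (g(j, Y) = 5 + (½)*5² = 5 + (½)*25 = 5 + 25/2 = 35/2)
(A(0, 0)*g(-1, 1/(-6)))*(-28) = ((-5 - 1*0)*(35/2))*(-28) = ((-5 + 0)*(35/2))*(-28) = -5*35/2*(-28) = -175/2*(-28) = 2450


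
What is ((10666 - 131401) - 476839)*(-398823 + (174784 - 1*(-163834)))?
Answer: 35976942670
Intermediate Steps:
((10666 - 131401) - 476839)*(-398823 + (174784 - 1*(-163834))) = (-120735 - 476839)*(-398823 + (174784 + 163834)) = -597574*(-398823 + 338618) = -597574*(-60205) = 35976942670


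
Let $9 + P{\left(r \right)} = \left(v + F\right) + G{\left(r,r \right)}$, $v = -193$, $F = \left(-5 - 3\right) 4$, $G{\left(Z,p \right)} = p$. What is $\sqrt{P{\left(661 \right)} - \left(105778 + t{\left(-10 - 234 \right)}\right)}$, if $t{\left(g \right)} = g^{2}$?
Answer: $i \sqrt{164887} \approx 406.06 i$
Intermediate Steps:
$F = -32$ ($F = \left(-8\right) 4 = -32$)
$P{\left(r \right)} = -234 + r$ ($P{\left(r \right)} = -9 + \left(\left(-193 - 32\right) + r\right) = -9 + \left(-225 + r\right) = -234 + r$)
$\sqrt{P{\left(661 \right)} - \left(105778 + t{\left(-10 - 234 \right)}\right)} = \sqrt{\left(-234 + 661\right) - \left(105778 + \left(-10 - 234\right)^{2}\right)} = \sqrt{427 - \left(105778 + \left(-10 - 234\right)^{2}\right)} = \sqrt{427 - 165314} = \sqrt{-164887} = i \sqrt{164887}$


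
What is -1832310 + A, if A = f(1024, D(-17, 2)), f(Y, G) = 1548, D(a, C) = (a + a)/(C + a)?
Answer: -1830762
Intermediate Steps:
D(a, C) = 2*a/(C + a) (D(a, C) = (2*a)/(C + a) = 2*a/(C + a))
A = 1548
-1832310 + A = -1832310 + 1548 = -1830762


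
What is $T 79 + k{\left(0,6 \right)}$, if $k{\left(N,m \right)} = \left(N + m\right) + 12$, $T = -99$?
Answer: $-7803$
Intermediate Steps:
$k{\left(N,m \right)} = 12 + N + m$
$T 79 + k{\left(0,6 \right)} = \left(-99\right) 79 + \left(12 + 0 + 6\right) = -7821 + 18 = -7803$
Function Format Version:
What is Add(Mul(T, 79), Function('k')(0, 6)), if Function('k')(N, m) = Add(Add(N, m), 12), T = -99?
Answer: -7803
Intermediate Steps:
Function('k')(N, m) = Add(12, N, m)
Add(Mul(T, 79), Function('k')(0, 6)) = Add(Mul(-99, 79), Add(12, 0, 6)) = Add(-7821, 18) = -7803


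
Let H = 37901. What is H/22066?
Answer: 37901/22066 ≈ 1.7176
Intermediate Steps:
H/22066 = 37901/22066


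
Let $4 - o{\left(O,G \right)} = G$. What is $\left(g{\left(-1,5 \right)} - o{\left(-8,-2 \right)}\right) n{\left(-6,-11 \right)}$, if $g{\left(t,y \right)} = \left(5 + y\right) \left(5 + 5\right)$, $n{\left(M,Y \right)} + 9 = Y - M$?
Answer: $-1316$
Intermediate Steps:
$n{\left(M,Y \right)} = -9 + Y - M$ ($n{\left(M,Y \right)} = -9 - \left(M - Y\right) = -9 + Y - M$)
$o{\left(O,G \right)} = 4 - G$
$g{\left(t,y \right)} = 50 + 10 y$ ($g{\left(t,y \right)} = \left(5 + y\right) 10 = 50 + 10 y$)
$\left(g{\left(-1,5 \right)} - o{\left(-8,-2 \right)}\right) n{\left(-6,-11 \right)} = \left(\left(50 + 10 \cdot 5\right) - \left(4 - -2\right)\right) \left(-9 - 11 - -6\right) = \left(\left(50 + 50\right) - \left(4 + 2\right)\right) \left(-9 - 11 + 6\right) = \left(100 - 6\right) \left(-14\right) = 94 \left(-14\right) = -1316$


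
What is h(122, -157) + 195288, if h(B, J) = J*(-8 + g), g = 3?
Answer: 196073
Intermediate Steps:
h(B, J) = -5*J (h(B, J) = J*(-8 + 3) = J*(-5) = -5*J)
h(122, -157) + 195288 = -5*(-157) + 195288 = 785 + 195288 = 196073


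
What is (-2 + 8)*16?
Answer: 96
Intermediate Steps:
(-2 + 8)*16 = 6*16 = 96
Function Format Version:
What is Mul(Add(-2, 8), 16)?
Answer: 96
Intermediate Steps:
Mul(Add(-2, 8), 16) = Mul(6, 16) = 96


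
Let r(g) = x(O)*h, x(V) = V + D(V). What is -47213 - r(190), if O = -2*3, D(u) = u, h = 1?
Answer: -47201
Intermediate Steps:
O = -6
x(V) = 2*V (x(V) = V + V = 2*V)
r(g) = -12 (r(g) = (2*(-6))*1 = -12*1 = -12)
-47213 - r(190) = -47213 - 1*(-12) = -47213 + 12 = -47201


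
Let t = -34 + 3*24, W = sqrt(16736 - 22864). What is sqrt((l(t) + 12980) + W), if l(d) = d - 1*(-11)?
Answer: sqrt(13029 + 4*I*sqrt(383)) ≈ 114.15 + 0.3429*I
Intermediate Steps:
W = 4*I*sqrt(383) (W = sqrt(-6128) = 4*I*sqrt(383) ≈ 78.281*I)
t = 38 (t = -34 + 72 = 38)
l(d) = 11 + d (l(d) = d + 11 = 11 + d)
sqrt((l(t) + 12980) + W) = sqrt(((11 + 38) + 12980) + 4*I*sqrt(383)) = sqrt((49 + 12980) + 4*I*sqrt(383)) = sqrt(13029 + 4*I*sqrt(383))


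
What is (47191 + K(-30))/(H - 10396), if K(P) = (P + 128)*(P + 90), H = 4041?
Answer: -53071/6355 ≈ -8.3511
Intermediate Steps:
K(P) = (90 + P)*(128 + P) (K(P) = (128 + P)*(90 + P) = (90 + P)*(128 + P))
(47191 + K(-30))/(H - 10396) = (47191 + (11520 + (-30)² + 218*(-30)))/(4041 - 10396) = (47191 + (11520 + 900 - 6540))/(-6355) = (47191 + 5880)*(-1/6355) = 53071*(-1/6355) = -53071/6355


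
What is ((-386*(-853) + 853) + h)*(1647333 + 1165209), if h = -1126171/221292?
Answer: 34242603805299437/36882 ≈ 9.2844e+11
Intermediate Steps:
h = -1126171/221292 (h = -1126171*1/221292 = -1126171/221292 ≈ -5.0891)
((-386*(-853) + 853) + h)*(1647333 + 1165209) = ((-386*(-853) + 853) - 1126171/221292)*(1647333 + 1165209) = ((329258 + 853) - 1126171/221292)*2812542 = (330111 - 1126171/221292)*2812542 = (73049797241/221292)*2812542 = 34242603805299437/36882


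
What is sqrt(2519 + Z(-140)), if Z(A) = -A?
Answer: sqrt(2659) ≈ 51.565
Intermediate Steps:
sqrt(2519 + Z(-140)) = sqrt(2519 - 1*(-140)) = sqrt(2519 + 140) = sqrt(2659)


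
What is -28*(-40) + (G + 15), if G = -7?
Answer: 1128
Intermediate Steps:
-28*(-40) + (G + 15) = -28*(-40) + (-7 + 15) = 1120 + 8 = 1128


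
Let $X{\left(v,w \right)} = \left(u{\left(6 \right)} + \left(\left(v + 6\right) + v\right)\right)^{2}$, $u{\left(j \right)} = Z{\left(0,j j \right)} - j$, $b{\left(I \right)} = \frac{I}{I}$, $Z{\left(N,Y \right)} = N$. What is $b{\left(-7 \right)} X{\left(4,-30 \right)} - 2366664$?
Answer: $-2366600$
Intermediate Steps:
$b{\left(I \right)} = 1$
$u{\left(j \right)} = - j$ ($u{\left(j \right)} = 0 - j = - j$)
$X{\left(v,w \right)} = 4 v^{2}$ ($X{\left(v,w \right)} = \left(\left(-1\right) 6 + \left(\left(v + 6\right) + v\right)\right)^{2} = \left(-6 + \left(\left(6 + v\right) + v\right)\right)^{2} = \left(-6 + \left(6 + 2 v\right)\right)^{2} = \left(2 v\right)^{2} = 4 v^{2}$)
$b{\left(-7 \right)} X{\left(4,-30 \right)} - 2366664 = 1 \cdot 4 \cdot 4^{2} - 2366664 = 1 \cdot 4 \cdot 16 - 2366664 = 1 \cdot 64 - 2366664 = 64 - 2366664 = -2366600$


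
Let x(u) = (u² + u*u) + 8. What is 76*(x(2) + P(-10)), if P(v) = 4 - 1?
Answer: 1444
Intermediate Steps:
P(v) = 3
x(u) = 8 + 2*u² (x(u) = (u² + u²) + 8 = 2*u² + 8 = 8 + 2*u²)
76*(x(2) + P(-10)) = 76*((8 + 2*2²) + 3) = 76*((8 + 2*4) + 3) = 76*((8 + 8) + 3) = 76*(16 + 3) = 76*19 = 1444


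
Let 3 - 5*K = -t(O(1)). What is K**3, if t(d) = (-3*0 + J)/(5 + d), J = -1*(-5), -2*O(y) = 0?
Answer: 64/125 ≈ 0.51200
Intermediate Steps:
O(y) = 0 (O(y) = -1/2*0 = 0)
J = 5
t(d) = 5/(5 + d) (t(d) = (-3*0 + 5)/(5 + d) = (0 + 5)/(5 + d) = 5/(5 + d))
K = 4/5 (K = 3/5 - (-1)*5/(5 + 0)/5 = 3/5 - (-1)*5/5/5 = 3/5 - (-1)*5*(1/5)/5 = 3/5 - (-1)/5 = 3/5 - 1/5*(-1) = 3/5 + 1/5 = 4/5 ≈ 0.80000)
K**3 = (4/5)**3 = 64/125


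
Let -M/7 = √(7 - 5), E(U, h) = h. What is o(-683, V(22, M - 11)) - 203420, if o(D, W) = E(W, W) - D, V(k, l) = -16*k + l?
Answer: -203100 - 7*√2 ≈ -2.0311e+5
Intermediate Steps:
M = -7*√2 (M = -7*√(7 - 5) = -7*√2 ≈ -9.8995)
V(k, l) = l - 16*k
o(D, W) = W - D
o(-683, V(22, M - 11)) - 203420 = (((-7*√2 - 11) - 16*22) - 1*(-683)) - 203420 = (((-11 - 7*√2) - 352) + 683) - 203420 = ((-363 - 7*√2) + 683) - 203420 = (320 - 7*√2) - 203420 = -203100 - 7*√2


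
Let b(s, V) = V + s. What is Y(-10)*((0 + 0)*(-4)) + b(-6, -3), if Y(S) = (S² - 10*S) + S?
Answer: -9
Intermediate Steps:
Y(S) = S² - 9*S
Y(-10)*((0 + 0)*(-4)) + b(-6, -3) = (-10*(-9 - 10))*((0 + 0)*(-4)) + (-3 - 6) = (-10*(-19))*(0*(-4)) - 9 = 190*0 - 9 = 0 - 9 = -9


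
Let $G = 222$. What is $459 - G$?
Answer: $237$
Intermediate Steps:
$459 - G = 459 - 222 = 237$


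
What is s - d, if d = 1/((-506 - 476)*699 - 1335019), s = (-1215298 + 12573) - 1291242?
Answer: -5041397170578/2021437 ≈ -2.4940e+6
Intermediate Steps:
s = -2493967 (s = -1202725 - 1291242 = -2493967)
d = -1/2021437 (d = 1/(-982*699 - 1335019) = 1/(-686418 - 1335019) = 1/(-2021437) = -1/2021437 ≈ -4.9470e-7)
s - d = -2493967 - 1*(-1/2021437) = -2493967 + 1/2021437 = -5041397170578/2021437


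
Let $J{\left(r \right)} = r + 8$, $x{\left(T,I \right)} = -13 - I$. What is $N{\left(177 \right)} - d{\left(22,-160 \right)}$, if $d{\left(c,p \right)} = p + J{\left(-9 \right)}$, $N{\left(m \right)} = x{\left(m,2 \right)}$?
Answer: $146$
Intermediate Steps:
$J{\left(r \right)} = 8 + r$
$N{\left(m \right)} = -15$ ($N{\left(m \right)} = -13 - 2 = -15$)
$d{\left(c,p \right)} = -1 + p$ ($d{\left(c,p \right)} = p + \left(8 - 9\right) = p - 1 = -1 + p$)
$N{\left(177 \right)} - d{\left(22,-160 \right)} = -15 - \left(-1 - 160\right) = -15 - -161 = -15 + 161 = 146$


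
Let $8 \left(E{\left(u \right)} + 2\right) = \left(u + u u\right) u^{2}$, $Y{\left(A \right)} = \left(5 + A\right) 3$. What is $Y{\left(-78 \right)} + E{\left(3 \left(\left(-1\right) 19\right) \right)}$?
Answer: $1296130$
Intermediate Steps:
$Y{\left(A \right)} = 15 + 3 A$
$E{\left(u \right)} = -2 + \frac{u^{2} \left(u + u^{2}\right)}{8}$ ($E{\left(u \right)} = -2 + \frac{\left(u + u u\right) u^{2}}{8} = -2 + \frac{\left(u + u^{2}\right) u^{2}}{8} = -2 + \frac{u^{2} \left(u + u^{2}\right)}{8}$)
$Y{\left(-78 \right)} + E{\left(3 \left(\left(-1\right) 19\right) \right)} = \left(15 + 3 \left(-78\right)\right) + \left(-2 + \frac{\left(3 \left(\left(-1\right) 19\right)\right)^{3}}{8} + \frac{\left(3 \left(\left(-1\right) 19\right)\right)^{4}}{8}\right) = \left(15 - 234\right) + \left(-2 + \frac{\left(3 \left(-19\right)\right)^{3}}{8} + \frac{\left(3 \left(-19\right)\right)^{4}}{8}\right) = -219 + \left(-2 + \frac{\left(-57\right)^{3}}{8} + \frac{\left(-57\right)^{4}}{8}\right) = -219 + \left(-2 + \frac{1}{8} \left(-185193\right) + \frac{1}{8} \cdot 10556001\right) = -219 - -1296349 = -219 + 1296349 = 1296130$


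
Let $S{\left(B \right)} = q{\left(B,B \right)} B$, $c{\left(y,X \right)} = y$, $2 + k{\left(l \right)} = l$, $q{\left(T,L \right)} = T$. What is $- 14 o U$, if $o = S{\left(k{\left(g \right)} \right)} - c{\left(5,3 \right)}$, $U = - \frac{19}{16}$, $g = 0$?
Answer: $- \frac{133}{8} \approx -16.625$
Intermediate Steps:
$k{\left(l \right)} = -2 + l$
$S{\left(B \right)} = B^{2}$ ($S{\left(B \right)} = B B = B^{2}$)
$U = - \frac{19}{16}$ ($U = \left(-19\right) \frac{1}{16} = - \frac{19}{16} \approx -1.1875$)
$o = -1$ ($o = \left(-2 + 0\right)^{2} - 5 = \left(-2\right)^{2} - 5 = 4 - 5 = -1$)
$- 14 o U = \left(-14\right) \left(-1\right) \left(- \frac{19}{16}\right) = 14 \left(- \frac{19}{16}\right) = - \frac{133}{8}$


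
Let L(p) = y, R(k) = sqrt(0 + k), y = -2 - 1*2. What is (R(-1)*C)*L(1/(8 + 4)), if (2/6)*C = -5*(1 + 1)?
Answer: 120*I ≈ 120.0*I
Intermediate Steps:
y = -4 (y = -2 - 2 = -4)
R(k) = sqrt(k)
L(p) = -4
C = -30 (C = 3*(-5*(1 + 1)) = 3*(-5*2) = 3*(-10) = -30)
(R(-1)*C)*L(1/(8 + 4)) = (sqrt(-1)*(-30))*(-4) = (I*(-30))*(-4) = -30*I*(-4) = 120*I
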